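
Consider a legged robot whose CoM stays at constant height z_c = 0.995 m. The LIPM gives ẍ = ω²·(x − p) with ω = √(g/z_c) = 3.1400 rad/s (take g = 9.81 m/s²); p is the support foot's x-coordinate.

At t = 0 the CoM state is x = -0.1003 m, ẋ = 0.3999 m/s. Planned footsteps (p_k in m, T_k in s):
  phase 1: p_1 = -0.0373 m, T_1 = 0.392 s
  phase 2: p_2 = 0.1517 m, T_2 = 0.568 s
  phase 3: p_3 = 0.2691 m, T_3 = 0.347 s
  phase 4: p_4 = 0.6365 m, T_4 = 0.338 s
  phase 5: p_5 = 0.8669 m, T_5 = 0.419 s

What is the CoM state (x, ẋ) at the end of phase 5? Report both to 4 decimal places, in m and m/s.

x = -0.4822, ẋ = -3.9194

phase 1: p=-0.0373, T=0.392, ωT=1.230880, cosh=1.858139, sinh=1.566103; start (x,ẋ)=(-0.100300, 0.399900) → end (x,ẋ)=(0.045091, 0.433263)
phase 2: p=0.1517, T=0.568, ωT=1.783520, cosh=3.059406, sinh=2.891360; start (x,ẋ)=(0.045091, 0.433263) → end (x,ẋ)=(0.224495, 0.357638)
phase 3: p=0.2691, T=0.347, ωT=1.089580, cosh=1.654691, sinh=1.318334; start (x,ẋ)=(0.224495, 0.357638) → end (x,ẋ)=(0.345447, 0.407135)
phase 4: p=0.6365, T=0.338, ωT=1.061320, cosh=1.618091, sinh=1.272092; start (x,ẋ)=(0.345447, 0.407135) → end (x,ẋ)=(0.330491, -0.503790)
phase 5: p=0.8669, T=0.419, ωT=1.315660, cosh=1.997754, sinh=1.729456; start (x,ẋ)=(0.330491, -0.503790) → end (x,ẋ)=(-0.482192, -3.919415)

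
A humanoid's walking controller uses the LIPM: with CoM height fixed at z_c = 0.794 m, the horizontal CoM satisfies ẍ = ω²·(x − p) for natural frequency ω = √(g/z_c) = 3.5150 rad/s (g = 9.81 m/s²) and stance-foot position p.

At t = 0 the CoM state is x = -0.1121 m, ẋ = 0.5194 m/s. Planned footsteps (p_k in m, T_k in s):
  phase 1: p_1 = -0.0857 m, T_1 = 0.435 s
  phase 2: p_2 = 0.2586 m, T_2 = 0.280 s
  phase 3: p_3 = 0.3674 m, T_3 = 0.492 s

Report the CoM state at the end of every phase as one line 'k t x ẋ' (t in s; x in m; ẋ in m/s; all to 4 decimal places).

phase 1: p=-0.0857, T=0.435, ωT=1.529025, cosh=2.415212, sinh=2.198465; start (x,ẋ)=(-0.112100, 0.519400) → end (x,ẋ)=(0.175398, 1.050452)
phase 2: p=0.2586, T=0.280, ωT=0.984200, cosh=1.524704, sinh=1.150966; start (x,ẋ)=(0.175398, 1.050452) → end (x,ẋ)=(0.475706, 1.265024)
phase 3: p=0.3674, T=0.492, ωT=1.729380, cosh=2.907276, sinh=2.729882; start (x,ẋ)=(0.475706, 1.265024) → end (x,ẋ)=(1.664742, 4.717033)

1 0.4350 0.1754 1.0505
2 0.7150 0.4757 1.2650
3 1.2070 1.6647 4.7170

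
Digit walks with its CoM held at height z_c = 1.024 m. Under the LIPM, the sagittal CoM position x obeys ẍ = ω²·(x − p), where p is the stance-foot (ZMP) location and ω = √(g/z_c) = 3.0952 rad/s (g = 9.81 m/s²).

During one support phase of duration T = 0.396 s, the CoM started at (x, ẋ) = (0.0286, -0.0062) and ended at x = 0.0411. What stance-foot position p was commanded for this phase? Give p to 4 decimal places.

ωT = 3.0952·0.396 = 1.225699; cosh(ωT) = 1.850050, sinh(ωT) = 1.556497
x(T) = p + (x₀−p)·cosh(ωT) + (ẋ₀/ω)·sinh(ωT) ⇒ p·(1 − cosh) = x(T) − x₀·cosh − (ẋ₀/ω)·sinh
numerator   = 0.0411 − (0.0286)·1.850050 − (-0.0062/3.0952)·1.556497 = -0.008694
denominator = 1 − 1.850050 = -0.850050
p = -0.008694 / -0.850050 = 0.0102

p = 0.0102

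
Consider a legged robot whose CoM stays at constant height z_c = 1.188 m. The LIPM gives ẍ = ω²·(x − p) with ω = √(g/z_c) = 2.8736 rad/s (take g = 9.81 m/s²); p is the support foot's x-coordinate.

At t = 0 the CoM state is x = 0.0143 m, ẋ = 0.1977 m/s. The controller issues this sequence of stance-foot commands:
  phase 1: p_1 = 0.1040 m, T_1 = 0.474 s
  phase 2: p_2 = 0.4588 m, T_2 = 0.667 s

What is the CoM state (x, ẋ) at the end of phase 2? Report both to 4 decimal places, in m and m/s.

phase 1: p=0.1040, T=0.474, ωT=1.362086, cosh=2.080228, sinh=1.824102; start (x,ẋ)=(0.014300, 0.197700) → end (x,ẋ)=(0.042899, -0.058923)
phase 2: p=0.4588, T=0.667, ωT=1.916691, cosh=3.472760, sinh=3.325667; start (x,ẋ)=(0.042899, -0.058923) → end (x,ẋ)=(-1.053715, -4.179236)

x = -1.0537, ẋ = -4.1792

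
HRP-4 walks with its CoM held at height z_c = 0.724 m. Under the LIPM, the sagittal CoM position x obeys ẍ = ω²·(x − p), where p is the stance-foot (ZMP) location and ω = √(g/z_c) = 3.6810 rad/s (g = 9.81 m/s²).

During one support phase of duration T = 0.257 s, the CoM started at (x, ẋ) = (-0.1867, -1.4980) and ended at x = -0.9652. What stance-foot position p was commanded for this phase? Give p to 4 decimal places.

p = 0.5053

ωT = 3.6810·0.257 = 0.946017; cosh(ωT) = 1.481858, sinh(ωT) = 1.093573
x(T) = p + (x₀−p)·cosh(ωT) + (ẋ₀/ω)·sinh(ωT) ⇒ p·(1 − cosh) = x(T) − x₀·cosh − (ẋ₀/ω)·sinh
numerator   = -0.9652 − (-0.1867)·1.481858 − (-1.4980/3.6810)·1.093573 = -0.243502
denominator = 1 − 1.481858 = -0.481858
p = -0.243502 / -0.481858 = 0.5053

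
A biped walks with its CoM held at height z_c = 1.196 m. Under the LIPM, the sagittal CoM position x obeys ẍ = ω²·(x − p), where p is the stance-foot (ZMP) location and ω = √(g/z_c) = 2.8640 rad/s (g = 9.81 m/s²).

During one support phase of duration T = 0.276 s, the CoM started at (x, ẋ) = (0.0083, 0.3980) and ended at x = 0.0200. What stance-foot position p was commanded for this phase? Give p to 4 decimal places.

ωT = 2.8640·0.276 = 0.790464; cosh(ωT) = 1.329027, sinh(ωT) = 0.875392
x(T) = p + (x₀−p)·cosh(ωT) + (ẋ₀/ω)·sinh(ωT) ⇒ p·(1 − cosh) = x(T) − x₀·cosh − (ẋ₀/ω)·sinh
numerator   = 0.0200 − (0.0083)·1.329027 − (0.3980/2.8640)·0.875392 = -0.112681
denominator = 1 − 1.329027 = -0.329027
p = -0.112681 / -0.329027 = 0.3425

p = 0.3425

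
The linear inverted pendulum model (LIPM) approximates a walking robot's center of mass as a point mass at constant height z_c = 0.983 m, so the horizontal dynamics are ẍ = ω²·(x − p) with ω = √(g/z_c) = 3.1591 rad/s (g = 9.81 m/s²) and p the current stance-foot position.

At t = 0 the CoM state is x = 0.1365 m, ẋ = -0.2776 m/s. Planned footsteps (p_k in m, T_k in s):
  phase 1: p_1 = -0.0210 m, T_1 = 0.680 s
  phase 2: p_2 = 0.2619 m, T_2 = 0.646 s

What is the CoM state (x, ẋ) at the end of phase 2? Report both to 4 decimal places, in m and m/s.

phase 1: p=-0.0210, T=0.680, ωT=2.148188, cosh=4.343006, sinh=4.226311; start (x,ẋ)=(0.136500, -0.277600) → end (x,ẋ)=(0.291644, 0.897217)
phase 2: p=0.2619, T=0.646, ωT=2.040779, cosh=3.913263, sinh=3.783336; start (x,ẋ)=(0.291644, 0.897217) → end (x,ẋ)=(1.452804, 3.866550)

x = 1.4528, ẋ = 3.8665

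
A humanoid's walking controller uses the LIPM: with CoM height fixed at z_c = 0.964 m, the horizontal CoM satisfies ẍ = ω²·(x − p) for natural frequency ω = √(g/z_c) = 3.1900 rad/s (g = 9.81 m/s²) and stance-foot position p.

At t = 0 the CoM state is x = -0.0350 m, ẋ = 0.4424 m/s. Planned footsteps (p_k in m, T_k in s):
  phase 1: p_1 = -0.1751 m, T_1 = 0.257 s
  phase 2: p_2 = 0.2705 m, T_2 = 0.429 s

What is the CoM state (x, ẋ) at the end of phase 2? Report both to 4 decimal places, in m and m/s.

phase 1: p=-0.1751, T=0.257, ωT=0.819830, cosh=1.355310, sinh=0.914804; start (x,ẋ)=(-0.035000, 0.442400) → end (x,ẋ)=(0.141647, 1.008432)
phase 2: p=0.2705, T=0.429, ωT=1.368510, cosh=2.091989, sinh=1.837503; start (x,ẋ)=(0.141647, 1.008432) → end (x,ẋ)=(0.581818, 1.354340)

x = 0.5818, ẋ = 1.3543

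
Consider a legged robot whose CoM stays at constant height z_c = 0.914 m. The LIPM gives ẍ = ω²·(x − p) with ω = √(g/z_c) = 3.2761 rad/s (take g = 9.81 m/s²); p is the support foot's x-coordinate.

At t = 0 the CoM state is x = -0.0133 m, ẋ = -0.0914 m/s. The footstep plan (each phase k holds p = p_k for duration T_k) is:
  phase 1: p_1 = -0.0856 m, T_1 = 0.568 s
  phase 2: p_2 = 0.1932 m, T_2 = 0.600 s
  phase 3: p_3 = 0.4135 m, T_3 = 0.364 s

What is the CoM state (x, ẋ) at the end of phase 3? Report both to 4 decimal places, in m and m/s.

phase 1: p=-0.0856, T=0.568, ωT=1.860825, cosh=3.292291, sinh=3.136746; start (x,ẋ)=(-0.013300, -0.091400) → end (x,ẋ)=(0.064920, 0.442061)
phase 2: p=0.1932, T=0.600, ωT=1.965660, cosh=3.639843, sinh=3.499780; start (x,ẋ)=(0.064920, 0.442061) → end (x,ẋ)=(0.198526, 0.138226)
phase 3: p=0.4135, T=0.364, ωT=1.192500, cosh=1.799386, sinh=1.495924; start (x,ẋ)=(0.198526, 0.138226) → end (x,ẋ)=(0.089794, -0.804824)

x = 0.0898, ẋ = -0.8048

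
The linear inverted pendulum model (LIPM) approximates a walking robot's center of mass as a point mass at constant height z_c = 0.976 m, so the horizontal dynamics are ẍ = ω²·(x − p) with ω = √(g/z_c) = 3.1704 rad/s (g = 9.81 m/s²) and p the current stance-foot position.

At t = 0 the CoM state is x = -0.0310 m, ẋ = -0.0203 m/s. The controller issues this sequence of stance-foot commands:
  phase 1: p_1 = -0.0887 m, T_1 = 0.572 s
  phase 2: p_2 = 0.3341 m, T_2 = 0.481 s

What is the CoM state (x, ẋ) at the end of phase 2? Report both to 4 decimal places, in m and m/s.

x = 0.0405, ẋ = -0.6463

phase 1: p=-0.0887, T=0.572, ωT=1.813469, cosh=3.147384, sinh=2.984296; start (x,ẋ)=(-0.031000, -0.020300) → end (x,ẋ)=(0.073796, 0.482032)
phase 2: p=0.3341, T=0.481, ωT=1.524962, cosh=2.406300, sinh=2.188671; start (x,ẋ)=(0.073796, 0.482032) → end (x,ẋ)=(0.040498, -0.646329)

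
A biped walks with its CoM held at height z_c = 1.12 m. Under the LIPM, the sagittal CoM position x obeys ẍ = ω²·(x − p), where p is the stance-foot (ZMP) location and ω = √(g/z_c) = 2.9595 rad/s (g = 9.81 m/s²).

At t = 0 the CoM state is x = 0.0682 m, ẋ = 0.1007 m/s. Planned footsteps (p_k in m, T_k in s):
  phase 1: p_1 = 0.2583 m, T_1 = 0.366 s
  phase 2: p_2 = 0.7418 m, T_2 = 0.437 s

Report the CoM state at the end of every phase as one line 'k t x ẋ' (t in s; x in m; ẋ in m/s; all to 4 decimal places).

phase 1: p=0.2583, T=0.366, ωT=1.083177, cosh=1.646284, sinh=1.307766; start (x,ẋ)=(0.068200, 0.100700) → end (x,ẋ)=(-0.010161, -0.569969)
phase 2: p=0.7418, T=0.437, ωT=1.293301, cosh=1.959582, sinh=1.685218; start (x,ẋ)=(-0.010161, -0.569969) → end (x,ẋ)=(-1.056284, -4.867232)

1 0.3660 -0.0102 -0.5700
2 0.8030 -1.0563 -4.8672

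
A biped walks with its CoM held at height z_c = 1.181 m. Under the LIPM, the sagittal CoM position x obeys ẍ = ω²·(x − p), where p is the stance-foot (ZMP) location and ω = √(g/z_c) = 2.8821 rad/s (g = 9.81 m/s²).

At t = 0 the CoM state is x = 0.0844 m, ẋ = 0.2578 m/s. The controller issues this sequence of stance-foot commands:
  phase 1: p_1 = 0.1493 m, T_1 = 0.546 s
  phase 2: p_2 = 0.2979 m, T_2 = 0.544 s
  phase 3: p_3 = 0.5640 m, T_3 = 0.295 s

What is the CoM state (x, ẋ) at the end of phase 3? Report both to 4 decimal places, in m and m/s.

x = 0.0184, ẋ = -1.1984

phase 1: p=0.1493, T=0.546, ωT=1.573627, cosh=2.515702, sinh=2.308410; start (x,ẋ)=(0.084400, 0.257800) → end (x,ẋ)=(0.192515, 0.216764)
phase 2: p=0.2979, T=0.544, ωT=1.567862, cosh=2.502437, sinh=2.293947; start (x,ẋ)=(0.192515, 0.216764) → end (x,ẋ)=(0.206710, -0.154302)
phase 3: p=0.5640, T=0.295, ωT=0.850219, cosh=1.383741, sinh=0.956420; start (x,ẋ)=(0.206710, -0.154302) → end (x,ẋ)=(0.018398, -1.198384)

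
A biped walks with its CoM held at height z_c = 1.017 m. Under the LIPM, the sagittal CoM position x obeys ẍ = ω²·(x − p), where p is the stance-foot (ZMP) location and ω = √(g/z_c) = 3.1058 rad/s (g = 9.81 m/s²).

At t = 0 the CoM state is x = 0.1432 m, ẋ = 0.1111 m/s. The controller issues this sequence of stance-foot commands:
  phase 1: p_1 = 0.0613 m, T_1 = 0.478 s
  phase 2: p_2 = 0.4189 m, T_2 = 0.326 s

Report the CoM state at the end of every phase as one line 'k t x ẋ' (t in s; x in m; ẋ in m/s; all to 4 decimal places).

phase 1: p=0.0613, T=0.478, ωT=1.484572, cosh=2.319839, sinh=2.093239; start (x,ẋ)=(0.143200, 0.111100) → end (x,ẋ)=(0.326174, 0.790181)
phase 2: p=0.4189, T=0.326, ωT=1.012491, cosh=1.557881, sinh=1.194568; start (x,ẋ)=(0.326174, 0.790181) → end (x,ẋ)=(0.578367, 0.886985)

1 0.4780 0.3262 0.7902
2 0.8040 0.5784 0.8870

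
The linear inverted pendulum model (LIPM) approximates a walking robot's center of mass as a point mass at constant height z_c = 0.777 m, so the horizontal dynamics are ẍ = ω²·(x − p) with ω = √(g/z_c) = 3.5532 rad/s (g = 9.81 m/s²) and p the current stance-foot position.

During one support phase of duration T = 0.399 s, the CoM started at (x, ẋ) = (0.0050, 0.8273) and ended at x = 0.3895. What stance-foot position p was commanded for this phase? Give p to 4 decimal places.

ωT = 3.5532·0.399 = 1.417727; cosh(ωT) = 2.184995, sinh(ωT) = 1.942731
x(T) = p + (x₀−p)·cosh(ωT) + (ẋ₀/ω)·sinh(ωT) ⇒ p·(1 − cosh) = x(T) − x₀·cosh − (ẋ₀/ω)·sinh
numerator   = 0.3895 − (0.0050)·2.184995 − (0.8273/3.5532)·1.942731 = -0.073756
denominator = 1 − 2.184995 = -1.184995
p = -0.073756 / -1.184995 = 0.0622

p = 0.0622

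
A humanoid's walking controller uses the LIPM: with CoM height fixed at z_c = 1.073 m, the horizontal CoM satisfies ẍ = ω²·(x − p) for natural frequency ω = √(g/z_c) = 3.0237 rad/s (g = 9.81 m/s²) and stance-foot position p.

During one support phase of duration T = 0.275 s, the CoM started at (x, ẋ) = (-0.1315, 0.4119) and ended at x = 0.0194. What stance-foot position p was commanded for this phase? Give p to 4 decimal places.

p = -0.1974

ωT = 3.0237·0.275 = 0.831518; cosh(ωT) = 1.366095, sinh(ωT) = 0.930707
x(T) = p + (x₀−p)·cosh(ωT) + (ẋ₀/ω)·sinh(ωT) ⇒ p·(1 − cosh) = x(T) − x₀·cosh − (ẋ₀/ω)·sinh
numerator   = 0.0194 − (-0.1315)·1.366095 − (0.4119/3.0237)·0.930707 = 0.072257
denominator = 1 − 1.366095 = -0.366095
p = 0.072257 / -0.366095 = -0.1974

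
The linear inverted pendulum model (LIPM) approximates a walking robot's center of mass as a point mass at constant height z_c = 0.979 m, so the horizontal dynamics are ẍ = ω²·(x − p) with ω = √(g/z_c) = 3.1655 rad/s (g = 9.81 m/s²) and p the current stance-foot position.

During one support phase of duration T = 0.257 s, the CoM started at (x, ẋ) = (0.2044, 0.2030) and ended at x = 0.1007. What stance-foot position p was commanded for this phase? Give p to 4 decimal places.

p = 0.6673

ωT = 3.1655·0.257 = 0.813534; cosh(ωT) = 1.349577, sinh(ωT) = 0.906288
x(T) = p + (x₀−p)·cosh(ωT) + (ẋ₀/ω)·sinh(ωT) ⇒ p·(1 − cosh) = x(T) − x₀·cosh − (ẋ₀/ω)·sinh
numerator   = 0.1007 − (0.2044)·1.349577 − (0.2030/3.1655)·0.906288 = -0.233273
denominator = 1 − 1.349577 = -0.349577
p = -0.233273 / -0.349577 = 0.6673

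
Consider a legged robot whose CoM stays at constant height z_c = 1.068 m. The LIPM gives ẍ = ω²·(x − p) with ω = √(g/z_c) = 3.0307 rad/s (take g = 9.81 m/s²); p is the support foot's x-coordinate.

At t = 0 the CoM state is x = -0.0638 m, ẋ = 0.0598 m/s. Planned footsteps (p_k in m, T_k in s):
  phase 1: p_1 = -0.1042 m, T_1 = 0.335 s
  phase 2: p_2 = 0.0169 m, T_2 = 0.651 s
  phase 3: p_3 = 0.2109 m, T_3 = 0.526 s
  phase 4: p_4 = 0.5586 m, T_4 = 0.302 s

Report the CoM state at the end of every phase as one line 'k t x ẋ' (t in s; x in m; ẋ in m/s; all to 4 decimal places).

phase 1: p=-0.1042, T=0.335, ωT=1.015285, cosh=1.561224, sinh=1.198925; start (x,ẋ)=(-0.063800, 0.059800) → end (x,ẋ)=(-0.017470, 0.240158)
phase 2: p=0.0169, T=0.651, ωT=1.972986, cosh=3.665580, sinh=3.526538; start (x,ẋ)=(-0.017470, 0.240158) → end (x,ẋ)=(0.170363, 0.512974)
phase 3: p=0.2109, T=0.526, ωT=1.594148, cosh=2.563607, sinh=2.360526; start (x,ẋ)=(0.170363, 0.512974) → end (x,ẋ)=(0.506519, 1.025059)
phase 4: p=0.5586, T=0.302, ωT=0.915271, cosh=1.448930, sinh=1.048523; start (x,ẋ)=(0.506519, 1.025059) → end (x,ẋ)=(0.837776, 1.319741)

1 0.3350 -0.0175 0.2402
2 0.9860 0.1704 0.5130
3 1.5120 0.5065 1.0251
4 1.8140 0.8378 1.3197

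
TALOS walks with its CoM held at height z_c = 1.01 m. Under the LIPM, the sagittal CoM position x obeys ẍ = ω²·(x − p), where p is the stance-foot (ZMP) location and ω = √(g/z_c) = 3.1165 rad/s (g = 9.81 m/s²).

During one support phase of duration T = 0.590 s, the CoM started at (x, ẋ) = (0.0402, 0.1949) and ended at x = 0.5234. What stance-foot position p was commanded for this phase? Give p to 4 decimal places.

p = -0.0909

ωT = 3.1165·0.590 = 1.838735; cosh(ωT) = 3.223798, sinh(ωT) = 3.064780
x(T) = p + (x₀−p)·cosh(ωT) + (ẋ₀/ω)·sinh(ωT) ⇒ p·(1 − cosh) = x(T) − x₀·cosh − (ẋ₀/ω)·sinh
numerator   = 0.5234 − (0.0402)·3.223798 − (0.1949/3.1165)·3.064780 = 0.202138
denominator = 1 − 3.223798 = -2.223798
p = 0.202138 / -2.223798 = -0.0909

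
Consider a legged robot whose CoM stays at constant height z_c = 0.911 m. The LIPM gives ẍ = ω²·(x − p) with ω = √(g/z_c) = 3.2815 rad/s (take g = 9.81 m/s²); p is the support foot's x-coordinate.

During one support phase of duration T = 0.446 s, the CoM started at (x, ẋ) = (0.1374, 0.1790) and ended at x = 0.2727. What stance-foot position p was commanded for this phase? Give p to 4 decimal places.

p = 0.1188

ωT = 3.2815·0.446 = 1.463549; cosh(ωT) = 2.276341, sinh(ωT) = 2.044927
x(T) = p + (x₀−p)·cosh(ωT) + (ẋ₀/ω)·sinh(ωT) ⇒ p·(1 − cosh) = x(T) − x₀·cosh − (ẋ₀/ω)·sinh
numerator   = 0.2727 − (0.1374)·2.276341 − (0.1790/3.2815)·2.044927 = -0.151616
denominator = 1 − 2.276341 = -1.276341
p = -0.151616 / -1.276341 = 0.1188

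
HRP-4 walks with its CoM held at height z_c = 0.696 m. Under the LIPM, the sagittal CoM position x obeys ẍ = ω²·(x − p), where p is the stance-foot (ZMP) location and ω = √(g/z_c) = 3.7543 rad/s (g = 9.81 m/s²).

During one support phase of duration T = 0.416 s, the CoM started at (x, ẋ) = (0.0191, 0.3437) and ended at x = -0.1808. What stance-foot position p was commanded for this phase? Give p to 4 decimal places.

ωT = 3.7543·0.416 = 1.561789; cosh(ωT) = 2.488551, sinh(ωT) = 2.278790
x(T) = p + (x₀−p)·cosh(ωT) + (ẋ₀/ω)·sinh(ωT) ⇒ p·(1 − cosh) = x(T) − x₀·cosh − (ẋ₀/ω)·sinh
numerator   = -0.1808 − (0.0191)·2.488551 − (0.3437/3.7543)·2.278790 = -0.436951
denominator = 1 − 2.488551 = -1.488551
p = -0.436951 / -1.488551 = 0.2935

p = 0.2935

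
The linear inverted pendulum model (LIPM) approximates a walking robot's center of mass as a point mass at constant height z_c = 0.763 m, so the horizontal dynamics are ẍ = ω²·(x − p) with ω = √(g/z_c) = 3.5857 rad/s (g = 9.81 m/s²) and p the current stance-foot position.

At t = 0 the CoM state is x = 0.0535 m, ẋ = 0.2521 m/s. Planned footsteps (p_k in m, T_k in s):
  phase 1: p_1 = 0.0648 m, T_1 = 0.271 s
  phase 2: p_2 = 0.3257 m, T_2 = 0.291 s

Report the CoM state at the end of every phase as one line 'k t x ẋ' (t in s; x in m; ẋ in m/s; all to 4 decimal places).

1 0.2710 0.1273 0.3349
2 0.5620 0.1253 -0.3500

phase 1: p=0.0648, T=0.271, ωT=0.971725, cosh=1.510464, sinh=1.132034; start (x,ẋ)=(0.053500, 0.252100) → end (x,ẋ)=(0.127322, 0.334920)
phase 2: p=0.3257, T=0.291, ωT=1.043439, cosh=1.595602, sinh=1.243361; start (x,ẋ)=(0.127322, 0.334920) → end (x,ẋ)=(0.125302, -0.350035)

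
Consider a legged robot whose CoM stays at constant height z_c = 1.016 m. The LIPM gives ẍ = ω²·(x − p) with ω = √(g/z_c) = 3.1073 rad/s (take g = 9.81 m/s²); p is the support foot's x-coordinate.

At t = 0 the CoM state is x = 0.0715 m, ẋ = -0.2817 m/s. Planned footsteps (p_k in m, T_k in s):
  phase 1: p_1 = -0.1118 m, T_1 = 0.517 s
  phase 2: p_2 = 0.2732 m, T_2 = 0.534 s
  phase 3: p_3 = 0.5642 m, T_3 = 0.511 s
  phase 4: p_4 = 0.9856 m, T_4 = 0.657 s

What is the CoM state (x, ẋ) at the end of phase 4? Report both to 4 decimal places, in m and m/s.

phase 1: p=-0.1118, T=0.517, ωT=1.606474, cosh=2.592898, sinh=2.392305; start (x,ẋ)=(0.071500, -0.281700) → end (x,ẋ)=(0.146598, 0.632161)
phase 2: p=0.2732, T=0.534, ωT=1.659298, cosh=2.722947, sinh=2.532674; start (x,ẋ)=(0.146598, 0.632161) → end (x,ẋ)=(0.443726, 0.725010)
phase 3: p=0.5642, T=0.511, ωT=1.587830, cosh=2.548745, sinh=2.344376; start (x,ẋ)=(0.443726, 0.725010) → end (x,ẋ)=(0.804144, 0.970253)
phase 4: p=0.9856, T=0.657, ωT=2.041496, cosh=3.915979, sinh=3.786145; start (x,ẋ)=(0.804144, 0.970253) → end (x,ẋ)=(1.457245, 1.664721)

x = 1.4572, ẋ = 1.6647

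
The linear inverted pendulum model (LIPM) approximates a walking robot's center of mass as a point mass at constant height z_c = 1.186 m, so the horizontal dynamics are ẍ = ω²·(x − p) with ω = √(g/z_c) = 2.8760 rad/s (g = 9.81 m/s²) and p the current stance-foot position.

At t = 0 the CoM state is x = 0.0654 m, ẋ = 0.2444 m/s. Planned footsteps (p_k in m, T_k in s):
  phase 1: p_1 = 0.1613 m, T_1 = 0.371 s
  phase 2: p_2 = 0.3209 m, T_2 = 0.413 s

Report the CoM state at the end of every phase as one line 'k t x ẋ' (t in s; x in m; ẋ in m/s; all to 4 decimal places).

1 0.3710 0.1143 0.0438
2 0.7840 -0.0267 -0.8052

phase 1: p=0.1613, T=0.371, ωT=1.066996, cosh=1.625338, sinh=1.281297; start (x,ẋ)=(0.065400, 0.244400) → end (x,ẋ)=(0.114314, 0.043840)
phase 2: p=0.3209, T=0.413, ωT=1.187788, cosh=1.792357, sinh=1.487462; start (x,ẋ)=(0.114314, 0.043840) → end (x,ẋ)=(-0.026702, -0.805187)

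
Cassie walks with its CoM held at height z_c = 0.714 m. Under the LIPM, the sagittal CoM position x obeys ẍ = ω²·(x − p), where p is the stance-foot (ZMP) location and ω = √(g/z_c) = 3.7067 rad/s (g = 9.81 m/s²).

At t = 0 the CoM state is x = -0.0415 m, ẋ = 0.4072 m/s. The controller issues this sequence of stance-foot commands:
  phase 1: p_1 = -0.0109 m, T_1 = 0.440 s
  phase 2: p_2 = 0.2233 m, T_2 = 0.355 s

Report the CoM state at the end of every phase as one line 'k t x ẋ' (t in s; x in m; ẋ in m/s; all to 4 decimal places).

1 0.4400 0.1778 0.8014
2 0.7950 0.5064 1.3095

phase 1: p=-0.0109, T=0.440, ωT=1.630948, cosh=2.652230, sinh=2.456486; start (x,ẋ)=(-0.041500, 0.407200) → end (x,ẋ)=(0.177799, 0.801361)
phase 2: p=0.2233, T=0.355, ωT=1.315878, cosh=1.998132, sinh=1.729893; start (x,ẋ)=(0.177799, 0.801361) → end (x,ẋ)=(0.506374, 1.309466)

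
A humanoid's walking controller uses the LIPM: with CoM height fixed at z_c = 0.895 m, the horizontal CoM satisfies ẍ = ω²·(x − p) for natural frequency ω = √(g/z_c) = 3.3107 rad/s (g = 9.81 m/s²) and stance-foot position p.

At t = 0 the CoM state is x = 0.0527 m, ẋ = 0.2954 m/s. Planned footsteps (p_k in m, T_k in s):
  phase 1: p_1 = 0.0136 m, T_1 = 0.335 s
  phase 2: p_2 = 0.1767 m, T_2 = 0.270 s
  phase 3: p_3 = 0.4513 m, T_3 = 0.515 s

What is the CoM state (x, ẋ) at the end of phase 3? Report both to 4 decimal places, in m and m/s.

phase 1: p=0.0136, T=0.335, ωT=1.109085, cosh=1.680721, sinh=1.350860; start (x,ẋ)=(0.052700, 0.295400) → end (x,ẋ)=(0.199848, 0.671352)
phase 2: p=0.1767, T=0.270, ωT=0.893889, cosh=1.426840, sinh=1.017778; start (x,ẋ)=(0.199848, 0.671352) → end (x,ẋ)=(0.416116, 1.035910)
phase 3: p=0.4513, T=0.515, ωT=1.705011, cosh=2.841607, sinh=2.659836; start (x,ẋ)=(0.416116, 1.035910) → end (x,ẋ)=(1.183577, 2.633819)

x = 1.1836, ẋ = 2.6338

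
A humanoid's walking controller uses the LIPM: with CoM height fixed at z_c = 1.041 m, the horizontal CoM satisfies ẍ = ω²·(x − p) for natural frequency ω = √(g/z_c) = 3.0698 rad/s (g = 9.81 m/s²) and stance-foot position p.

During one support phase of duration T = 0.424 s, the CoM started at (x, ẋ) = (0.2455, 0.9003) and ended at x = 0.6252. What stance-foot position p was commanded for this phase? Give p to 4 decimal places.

ωT = 3.0698·0.424 = 1.301595; cosh(ωT) = 1.973626, sinh(ωT) = 1.701529
x(T) = p + (x₀−p)·cosh(ωT) + (ẋ₀/ω)·sinh(ωT) ⇒ p·(1 − cosh) = x(T) − x₀·cosh − (ẋ₀/ω)·sinh
numerator   = 0.6252 − (0.2455)·1.973626 − (0.9003/3.0698)·1.701529 = -0.358343
denominator = 1 − 1.973626 = -0.973626
p = -0.358343 / -0.973626 = 0.3681

p = 0.3681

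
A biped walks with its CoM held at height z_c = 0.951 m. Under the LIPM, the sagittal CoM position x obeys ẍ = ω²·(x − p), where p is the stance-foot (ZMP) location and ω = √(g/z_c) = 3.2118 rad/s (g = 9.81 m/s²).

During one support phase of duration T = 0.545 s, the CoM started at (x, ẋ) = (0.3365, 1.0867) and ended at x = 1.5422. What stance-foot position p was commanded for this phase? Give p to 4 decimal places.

ωT = 3.2118·0.545 = 1.750431; cosh(ωT) = 2.965391, sinh(ωT) = 2.791692
x(T) = p + (x₀−p)·cosh(ωT) + (ẋ₀/ω)·sinh(ωT) ⇒ p·(1 − cosh) = x(T) − x₀·cosh − (ẋ₀/ω)·sinh
numerator   = 1.5422 − (0.3365)·2.965391 − (1.0867/3.2118)·2.791692 = -0.400212
denominator = 1 − 2.965391 = -1.965391
p = -0.400212 / -1.965391 = 0.2036

p = 0.2036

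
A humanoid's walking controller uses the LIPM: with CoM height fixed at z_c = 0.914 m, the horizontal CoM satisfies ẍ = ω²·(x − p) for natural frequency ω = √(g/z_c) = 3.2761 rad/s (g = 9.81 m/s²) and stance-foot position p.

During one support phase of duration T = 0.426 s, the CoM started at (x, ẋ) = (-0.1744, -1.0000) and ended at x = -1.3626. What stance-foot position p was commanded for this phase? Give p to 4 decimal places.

p = 0.3593

ωT = 3.2761·0.426 = 1.395619; cosh(ωT) = 2.142576, sinh(ωT) = 1.894896
x(T) = p + (x₀−p)·cosh(ωT) + (ẋ₀/ω)·sinh(ωT) ⇒ p·(1 − cosh) = x(T) − x₀·cosh − (ẋ₀/ω)·sinh
numerator   = -1.3626 − (-0.1744)·2.142576 − (-1.0000/3.2761)·1.894896 = -0.410535
denominator = 1 − 2.142576 = -1.142576
p = -0.410535 / -1.142576 = 0.3593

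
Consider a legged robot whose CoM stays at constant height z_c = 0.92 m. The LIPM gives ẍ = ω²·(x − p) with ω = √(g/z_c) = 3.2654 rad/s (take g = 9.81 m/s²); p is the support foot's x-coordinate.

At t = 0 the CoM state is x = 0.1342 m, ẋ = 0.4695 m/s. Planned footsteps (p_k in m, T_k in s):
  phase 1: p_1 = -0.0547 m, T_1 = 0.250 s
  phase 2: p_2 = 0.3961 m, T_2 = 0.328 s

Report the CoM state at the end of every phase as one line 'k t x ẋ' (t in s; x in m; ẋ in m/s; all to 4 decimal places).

phase 1: p=-0.0547, T=0.250, ωT=0.816350, cosh=1.352135, sinh=0.910093; start (x,ẋ)=(0.134200, 0.469500) → end (x,ẋ)=(0.331572, 1.196204)
phase 2: p=0.3961, T=0.328, ωT=1.071051, cosh=1.630547, sinh=1.287899; start (x,ẋ)=(0.331572, 1.196204) → end (x,ẋ)=(0.762675, 1.679092)

1 0.2500 0.3316 1.1962
2 0.5780 0.7627 1.6791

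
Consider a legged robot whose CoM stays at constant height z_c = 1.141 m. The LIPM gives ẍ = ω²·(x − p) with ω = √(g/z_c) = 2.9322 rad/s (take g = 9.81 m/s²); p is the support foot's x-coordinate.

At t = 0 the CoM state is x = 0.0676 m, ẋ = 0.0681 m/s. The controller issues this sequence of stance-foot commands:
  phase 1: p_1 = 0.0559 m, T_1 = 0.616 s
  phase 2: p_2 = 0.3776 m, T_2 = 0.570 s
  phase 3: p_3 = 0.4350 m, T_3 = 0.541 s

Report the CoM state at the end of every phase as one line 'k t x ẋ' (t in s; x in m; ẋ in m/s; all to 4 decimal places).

1 0.6160 0.1613 0.3145
2 1.1860 0.0570 -0.7616
3 1.7270 -1.1350 -4.5325

phase 1: p=0.0559, T=0.616, ωT=1.806235, cosh=3.125879, sinh=2.961607; start (x,ẋ)=(0.067600, 0.068100) → end (x,ẋ)=(0.161256, 0.314475)
phase 2: p=0.3776, T=0.570, ωT=1.671354, cosh=2.753679, sinh=2.565686; start (x,ẋ)=(0.161256, 0.314475) → end (x,ẋ)=(0.057025, -0.761616)
phase 3: p=0.4350, T=0.541, ωT=1.586320, cosh=2.545207, sinh=2.340530; start (x,ẋ)=(0.057025, -0.761616) → end (x,ẋ)=(-1.134960, -4.532479)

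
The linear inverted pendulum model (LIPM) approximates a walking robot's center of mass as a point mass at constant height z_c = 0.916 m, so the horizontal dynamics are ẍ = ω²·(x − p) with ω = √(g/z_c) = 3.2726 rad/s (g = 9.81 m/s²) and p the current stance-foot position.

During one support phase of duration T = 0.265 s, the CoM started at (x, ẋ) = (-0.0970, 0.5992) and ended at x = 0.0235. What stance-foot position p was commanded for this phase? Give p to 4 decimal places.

p = 0.0503

ωT = 3.2726·0.265 = 0.867239; cosh(ωT) = 1.400220, sinh(ωT) = 0.980110
x(T) = p + (x₀−p)·cosh(ωT) + (ẋ₀/ω)·sinh(ωT) ⇒ p·(1 − cosh) = x(T) − x₀·cosh − (ẋ₀/ω)·sinh
numerator   = 0.0235 − (-0.0970)·1.400220 − (0.5992/3.2726)·0.980110 = -0.020133
denominator = 1 − 1.400220 = -0.400220
p = -0.020133 / -0.400220 = 0.0503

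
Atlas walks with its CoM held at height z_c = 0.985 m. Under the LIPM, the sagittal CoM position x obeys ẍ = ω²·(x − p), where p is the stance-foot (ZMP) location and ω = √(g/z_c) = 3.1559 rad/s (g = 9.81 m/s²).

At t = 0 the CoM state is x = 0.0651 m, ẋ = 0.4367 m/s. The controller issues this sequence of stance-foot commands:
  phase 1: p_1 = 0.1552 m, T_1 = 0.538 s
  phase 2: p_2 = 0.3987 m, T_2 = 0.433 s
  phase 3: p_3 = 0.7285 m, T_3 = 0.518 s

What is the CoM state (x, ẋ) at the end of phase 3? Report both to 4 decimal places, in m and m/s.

phase 1: p=0.1552, T=0.538, ωT=1.697874, cosh=2.822698, sinh=2.639625; start (x,ẋ)=(0.065100, 0.436700) → end (x,ẋ)=(0.266135, 0.482104)
phase 2: p=0.3987, T=0.433, ωT=1.366505, cosh=2.088308, sinh=1.833311; start (x,ẋ)=(0.266135, 0.482104) → end (x,ẋ)=(0.401925, 0.239794)
phase 3: p=0.7285, T=0.518, ωT=1.634756, cosh=2.661604, sinh=2.466604; start (x,ẋ)=(0.401925, 0.239794) → end (x,ẋ)=(0.046706, -1.903940)

x = 0.0467, ẋ = -1.9039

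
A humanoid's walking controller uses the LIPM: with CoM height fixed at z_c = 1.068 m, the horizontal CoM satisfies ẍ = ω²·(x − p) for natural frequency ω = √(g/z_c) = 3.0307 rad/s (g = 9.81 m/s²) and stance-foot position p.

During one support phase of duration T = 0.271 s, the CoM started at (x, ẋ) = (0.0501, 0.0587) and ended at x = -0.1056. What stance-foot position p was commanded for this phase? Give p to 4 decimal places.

ωT = 3.0307·0.271 = 0.821320; cosh(ωT) = 1.356674, sinh(ωT) = 0.916824
x(T) = p + (x₀−p)·cosh(ωT) + (ẋ₀/ω)·sinh(ωT) ⇒ p·(1 − cosh) = x(T) − x₀·cosh − (ẋ₀/ω)·sinh
numerator   = -0.1056 − (0.0501)·1.356674 − (0.0587/3.0307)·0.916824 = -0.191327
denominator = 1 − 1.356674 = -0.356674
p = -0.191327 / -0.356674 = 0.5364

p = 0.5364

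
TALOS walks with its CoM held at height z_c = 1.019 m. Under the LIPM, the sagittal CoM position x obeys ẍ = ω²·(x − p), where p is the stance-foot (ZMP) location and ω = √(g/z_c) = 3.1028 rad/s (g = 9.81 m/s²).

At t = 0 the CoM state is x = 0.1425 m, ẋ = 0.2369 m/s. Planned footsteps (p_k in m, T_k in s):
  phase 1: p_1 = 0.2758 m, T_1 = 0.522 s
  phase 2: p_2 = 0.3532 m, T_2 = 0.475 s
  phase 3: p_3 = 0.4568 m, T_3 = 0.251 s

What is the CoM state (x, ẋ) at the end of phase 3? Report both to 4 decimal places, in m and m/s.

x = -1.4225, ẋ = -5.6448

phase 1: p=0.2758, T=0.522, ωT=1.619662, cosh=2.624673, sinh=2.426707; start (x,ẋ)=(0.142500, 0.236900) → end (x,ẋ)=(0.111211, -0.381909)
phase 2: p=0.3532, T=0.475, ωT=1.473830, cosh=2.297486, sinh=2.068439; start (x,ẋ)=(0.111211, -0.381909) → end (x,ẋ)=(-0.457360, -2.430504)
phase 3: p=0.4568, T=0.251, ωT=0.778803, cosh=1.318909, sinh=0.859954; start (x,ẋ)=(-0.457360, -2.430504) → end (x,ẋ)=(-1.422518, -5.644833)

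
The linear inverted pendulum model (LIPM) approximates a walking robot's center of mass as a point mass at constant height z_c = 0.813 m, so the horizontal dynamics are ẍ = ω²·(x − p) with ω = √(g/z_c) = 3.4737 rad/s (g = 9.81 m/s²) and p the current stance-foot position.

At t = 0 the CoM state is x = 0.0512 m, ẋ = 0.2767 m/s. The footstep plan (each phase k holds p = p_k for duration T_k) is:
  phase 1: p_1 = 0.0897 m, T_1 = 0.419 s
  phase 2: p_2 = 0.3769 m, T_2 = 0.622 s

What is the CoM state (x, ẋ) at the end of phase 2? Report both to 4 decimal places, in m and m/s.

phase 1: p=0.0897, T=0.419, ωT=1.455480, cosh=2.259915, sinh=2.026627; start (x,ẋ)=(0.051200, 0.276700) → end (x,ẋ)=(0.164126, 0.354283)
phase 2: p=0.3769, T=0.622, ωT=2.160641, cosh=4.395976, sinh=4.280725; start (x,ẋ)=(0.164126, 0.354283) → end (x,ẋ)=(-0.121860, -1.606527)

x = -0.1219, ẋ = -1.6065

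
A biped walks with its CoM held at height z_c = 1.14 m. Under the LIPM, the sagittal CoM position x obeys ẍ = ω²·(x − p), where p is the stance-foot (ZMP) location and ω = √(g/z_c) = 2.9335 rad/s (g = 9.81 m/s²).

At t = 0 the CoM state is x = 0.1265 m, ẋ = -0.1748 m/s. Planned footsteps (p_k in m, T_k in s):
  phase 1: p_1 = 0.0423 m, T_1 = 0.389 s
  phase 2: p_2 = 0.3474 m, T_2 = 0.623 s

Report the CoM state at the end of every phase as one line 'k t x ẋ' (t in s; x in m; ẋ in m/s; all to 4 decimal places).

1 0.3890 0.1038 0.0456
2 1.0120 -0.3825 -2.0190

phase 1: p=0.0423, T=0.389, ωT=1.141131, cosh=1.724883, sinh=1.405425; start (x,ẋ)=(0.126500, -0.174800) → end (x,ẋ)=(0.103789, 0.045632)
phase 2: p=0.3474, T=0.623, ωT=1.827570, cosh=3.189782, sinh=3.028978; start (x,ẋ)=(0.103789, 0.045632) → end (x,ẋ)=(-0.382548, -2.019050)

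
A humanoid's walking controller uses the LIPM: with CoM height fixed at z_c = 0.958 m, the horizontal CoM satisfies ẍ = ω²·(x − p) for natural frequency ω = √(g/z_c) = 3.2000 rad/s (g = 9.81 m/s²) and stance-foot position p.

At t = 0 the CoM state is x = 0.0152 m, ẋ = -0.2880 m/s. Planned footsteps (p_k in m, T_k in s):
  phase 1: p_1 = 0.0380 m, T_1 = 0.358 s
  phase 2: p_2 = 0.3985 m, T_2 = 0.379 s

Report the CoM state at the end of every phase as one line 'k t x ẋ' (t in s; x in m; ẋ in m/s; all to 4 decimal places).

phase 1: p=0.0380, T=0.358, ωT=1.145600, cosh=1.731180, sinh=1.413147; start (x,ẋ)=(0.015200, -0.288000) → end (x,ẋ)=(-0.128654, -0.601683)
phase 2: p=0.3985, T=0.379, ωT=1.212800, cosh=1.830126, sinh=1.532762; start (x,ẋ)=(-0.128654, -0.601683) → end (x,ẋ)=(-0.854457, -3.686762)

1 0.3580 -0.1287 -0.6017
2 0.7370 -0.8545 -3.6868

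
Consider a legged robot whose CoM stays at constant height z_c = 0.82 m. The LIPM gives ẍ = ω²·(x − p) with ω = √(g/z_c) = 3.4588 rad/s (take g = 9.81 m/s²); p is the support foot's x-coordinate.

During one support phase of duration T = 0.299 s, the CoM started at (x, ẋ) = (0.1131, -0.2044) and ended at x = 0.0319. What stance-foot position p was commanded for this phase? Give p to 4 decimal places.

ωT = 3.4588·0.299 = 1.034181; cosh(ωT) = 1.584160, sinh(ωT) = 1.228642
x(T) = p + (x₀−p)·cosh(ωT) + (ẋ₀/ω)·sinh(ωT) ⇒ p·(1 − cosh) = x(T) − x₀·cosh − (ẋ₀/ω)·sinh
numerator   = 0.0319 − (0.1131)·1.584160 − (-0.2044/3.4588)·1.228642 = -0.074661
denominator = 1 − 1.584160 = -0.584160
p = -0.074661 / -0.584160 = 0.1278

p = 0.1278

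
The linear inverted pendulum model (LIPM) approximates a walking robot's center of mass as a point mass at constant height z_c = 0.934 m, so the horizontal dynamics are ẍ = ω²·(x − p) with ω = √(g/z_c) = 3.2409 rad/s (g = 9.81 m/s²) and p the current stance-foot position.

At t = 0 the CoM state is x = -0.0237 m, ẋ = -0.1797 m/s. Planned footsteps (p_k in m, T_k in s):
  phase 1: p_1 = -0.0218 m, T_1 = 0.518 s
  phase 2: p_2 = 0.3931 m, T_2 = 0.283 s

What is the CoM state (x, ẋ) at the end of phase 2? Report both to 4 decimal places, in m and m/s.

phase 1: p=-0.0218, T=0.518, ωT=1.678786, cosh=2.772824, sinh=2.586223; start (x,ẋ)=(-0.023700, -0.179700) → end (x,ẋ)=(-0.170468, -0.514202)
phase 2: p=0.3931, T=0.283, ωT=0.917175, cosh=1.450929, sinh=1.051282; start (x,ẋ)=(-0.170468, -0.514202) → end (x,ẋ)=(-0.591394, -2.666203)

x = -0.5914, ẋ = -2.6662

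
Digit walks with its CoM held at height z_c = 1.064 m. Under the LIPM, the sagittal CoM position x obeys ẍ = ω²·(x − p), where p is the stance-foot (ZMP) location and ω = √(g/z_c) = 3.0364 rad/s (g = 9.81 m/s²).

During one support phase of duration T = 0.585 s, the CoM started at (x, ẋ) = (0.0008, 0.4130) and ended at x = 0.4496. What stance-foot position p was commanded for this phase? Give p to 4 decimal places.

p = -0.0279

ωT = 3.0364·0.585 = 1.776294; cosh(ωT) = 3.038593, sinh(ωT) = 2.869328
x(T) = p + (x₀−p)·cosh(ωT) + (ẋ₀/ω)·sinh(ωT) ⇒ p·(1 − cosh) = x(T) − x₀·cosh − (ẋ₀/ω)·sinh
numerator   = 0.4496 − (0.0008)·3.038593 − (0.4130/3.0364)·2.869328 = 0.056894
denominator = 1 − 3.038593 = -2.038593
p = 0.056894 / -2.038593 = -0.0279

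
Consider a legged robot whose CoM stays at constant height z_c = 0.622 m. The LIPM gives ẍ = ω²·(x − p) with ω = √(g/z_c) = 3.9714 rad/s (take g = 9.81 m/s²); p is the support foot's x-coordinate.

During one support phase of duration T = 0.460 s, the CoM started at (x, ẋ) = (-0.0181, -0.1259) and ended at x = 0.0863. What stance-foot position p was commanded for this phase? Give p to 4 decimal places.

p = -0.1097

ωT = 3.9714·0.460 = 1.826844; cosh(ωT) = 3.187582, sinh(ωT) = 3.026661
x(T) = p + (x₀−p)·cosh(ωT) + (ẋ₀/ω)·sinh(ωT) ⇒ p·(1 − cosh) = x(T) − x₀·cosh − (ẋ₀/ω)·sinh
numerator   = 0.0863 − (-0.0181)·3.187582 − (-0.1259/3.9714)·3.026661 = 0.239945
denominator = 1 − 3.187582 = -2.187582
p = 0.239945 / -2.187582 = -0.1097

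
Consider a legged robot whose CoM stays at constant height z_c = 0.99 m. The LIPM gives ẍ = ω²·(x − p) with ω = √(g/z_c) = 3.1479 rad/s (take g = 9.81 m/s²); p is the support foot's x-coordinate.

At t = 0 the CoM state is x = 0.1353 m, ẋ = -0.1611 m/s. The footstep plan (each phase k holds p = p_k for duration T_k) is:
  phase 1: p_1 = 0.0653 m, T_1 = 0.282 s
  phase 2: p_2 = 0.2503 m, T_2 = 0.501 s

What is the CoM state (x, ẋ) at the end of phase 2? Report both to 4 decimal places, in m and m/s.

phase 1: p=0.0653, T=0.282, ωT=0.887708, cosh=1.420576, sinh=1.008978; start (x,ẋ)=(0.135300, -0.161100) → end (x,ẋ)=(0.113104, -0.006523)
phase 2: p=0.2503, T=0.501, ωT=1.577098, cosh=2.523730, sinh=2.317156; start (x,ẋ)=(0.113104, -0.006523) → end (x,ẋ)=(-0.100748, -1.017196)

x = -0.1007, ẋ = -1.0172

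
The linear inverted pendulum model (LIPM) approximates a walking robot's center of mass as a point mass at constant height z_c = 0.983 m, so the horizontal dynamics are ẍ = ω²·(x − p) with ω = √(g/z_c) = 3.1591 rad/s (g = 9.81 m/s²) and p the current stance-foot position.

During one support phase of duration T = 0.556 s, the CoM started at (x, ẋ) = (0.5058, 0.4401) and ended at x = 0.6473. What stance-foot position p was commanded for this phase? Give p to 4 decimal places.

p = 0.6319

ωT = 3.1591·0.556 = 1.756460; cosh(ωT) = 2.982275, sinh(ωT) = 2.809620
x(T) = p + (x₀−p)·cosh(ωT) + (ẋ₀/ω)·sinh(ωT) ⇒ p·(1 − cosh) = x(T) − x₀·cosh − (ẋ₀/ω)·sinh
numerator   = 0.6473 − (0.5058)·2.982275 − (0.4401/3.1591)·2.809620 = -1.252548
denominator = 1 − 2.982275 = -1.982275
p = -1.252548 / -1.982275 = 0.6319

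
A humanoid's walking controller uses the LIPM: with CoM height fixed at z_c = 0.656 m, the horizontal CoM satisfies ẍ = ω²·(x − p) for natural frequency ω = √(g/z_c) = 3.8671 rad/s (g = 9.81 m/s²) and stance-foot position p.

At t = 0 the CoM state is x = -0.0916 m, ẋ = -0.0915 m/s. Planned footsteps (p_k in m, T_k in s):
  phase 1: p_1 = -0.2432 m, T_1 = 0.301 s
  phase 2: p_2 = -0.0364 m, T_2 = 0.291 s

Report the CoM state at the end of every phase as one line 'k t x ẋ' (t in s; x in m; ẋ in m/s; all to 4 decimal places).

phase 1: p=-0.2432, T=0.301, ωT=1.163997, cosh=1.757472, sinh=1.445237; start (x,ẋ)=(-0.091600, -0.091500) → end (x,ẋ)=(-0.010963, 0.686465)
phase 2: p=-0.0364, T=0.291, ωT=1.125326, cosh=1.702884, sinh=1.378337; start (x,ẋ)=(-0.010963, 0.686465) → end (x,ẋ)=(0.251590, 1.304553)

1 0.3010 -0.0110 0.6865
2 0.5920 0.2516 1.3046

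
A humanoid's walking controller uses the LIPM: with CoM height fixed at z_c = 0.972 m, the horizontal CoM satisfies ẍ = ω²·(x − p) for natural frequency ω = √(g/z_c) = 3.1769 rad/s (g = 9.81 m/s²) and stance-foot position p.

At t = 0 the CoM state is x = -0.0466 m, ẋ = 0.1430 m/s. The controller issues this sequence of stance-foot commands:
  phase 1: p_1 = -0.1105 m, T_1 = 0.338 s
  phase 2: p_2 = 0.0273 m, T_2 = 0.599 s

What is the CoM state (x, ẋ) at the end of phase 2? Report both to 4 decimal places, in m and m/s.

phase 1: p=-0.1105, T=0.338, ωT=1.073792, cosh=1.634083, sinh=1.292373; start (x,ẋ)=(-0.046600, 0.143000) → end (x,ẋ)=(0.052091, 0.496031)
phase 2: p=0.0273, T=0.599, ωT=1.902963, cosh=3.427430, sinh=3.278304; start (x,ẋ)=(0.052091, 0.496031) → end (x,ẋ)=(0.624132, 1.958303)

x = 0.6241, ẋ = 1.9583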